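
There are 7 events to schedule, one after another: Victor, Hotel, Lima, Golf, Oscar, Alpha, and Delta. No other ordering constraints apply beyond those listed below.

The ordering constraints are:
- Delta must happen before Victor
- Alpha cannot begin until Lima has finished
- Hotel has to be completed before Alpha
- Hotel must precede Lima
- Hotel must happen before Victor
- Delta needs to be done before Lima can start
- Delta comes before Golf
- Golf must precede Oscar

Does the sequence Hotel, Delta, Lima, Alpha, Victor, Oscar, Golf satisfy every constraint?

No

In the proposed order, Oscar appears before Golf.
That contradicts the constraint that Golf must precede Oscar.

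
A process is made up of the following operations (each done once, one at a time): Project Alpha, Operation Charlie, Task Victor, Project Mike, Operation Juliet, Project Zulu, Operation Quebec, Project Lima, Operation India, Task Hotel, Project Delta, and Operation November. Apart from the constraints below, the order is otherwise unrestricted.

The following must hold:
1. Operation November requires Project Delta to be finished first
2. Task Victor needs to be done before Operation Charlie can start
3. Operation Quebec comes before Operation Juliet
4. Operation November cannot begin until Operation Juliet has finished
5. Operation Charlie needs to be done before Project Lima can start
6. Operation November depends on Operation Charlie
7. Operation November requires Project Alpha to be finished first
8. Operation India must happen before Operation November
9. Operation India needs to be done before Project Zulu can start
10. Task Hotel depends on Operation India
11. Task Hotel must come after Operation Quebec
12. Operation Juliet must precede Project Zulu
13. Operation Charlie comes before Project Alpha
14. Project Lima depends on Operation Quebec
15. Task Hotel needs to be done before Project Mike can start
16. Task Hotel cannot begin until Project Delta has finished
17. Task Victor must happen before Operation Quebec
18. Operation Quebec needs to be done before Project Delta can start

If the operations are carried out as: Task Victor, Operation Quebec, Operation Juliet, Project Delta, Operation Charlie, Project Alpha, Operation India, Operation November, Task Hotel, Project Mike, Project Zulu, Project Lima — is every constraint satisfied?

Yes

Every stated constraint is respected: Operation Quebec sits at position 2, ahead of Project Lima at position 12, and each of the other listed pairs likewise has the predecessor earlier in the sequence.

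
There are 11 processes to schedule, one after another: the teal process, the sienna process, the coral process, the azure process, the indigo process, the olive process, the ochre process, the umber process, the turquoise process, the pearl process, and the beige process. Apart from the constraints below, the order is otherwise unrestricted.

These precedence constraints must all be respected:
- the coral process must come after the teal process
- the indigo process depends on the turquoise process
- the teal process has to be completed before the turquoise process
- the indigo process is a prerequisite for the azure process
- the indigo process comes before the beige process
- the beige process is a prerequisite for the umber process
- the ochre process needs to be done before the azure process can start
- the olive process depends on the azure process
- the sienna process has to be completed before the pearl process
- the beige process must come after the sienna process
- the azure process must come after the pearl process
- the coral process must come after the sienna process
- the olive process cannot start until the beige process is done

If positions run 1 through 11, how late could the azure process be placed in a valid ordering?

10

The only process forced after the azure process (directly or by a chain) is the olive process.
So at least 1 process follows the azure process, putting the azure process no later than position 10. That position is achievable by scheduling everything else first.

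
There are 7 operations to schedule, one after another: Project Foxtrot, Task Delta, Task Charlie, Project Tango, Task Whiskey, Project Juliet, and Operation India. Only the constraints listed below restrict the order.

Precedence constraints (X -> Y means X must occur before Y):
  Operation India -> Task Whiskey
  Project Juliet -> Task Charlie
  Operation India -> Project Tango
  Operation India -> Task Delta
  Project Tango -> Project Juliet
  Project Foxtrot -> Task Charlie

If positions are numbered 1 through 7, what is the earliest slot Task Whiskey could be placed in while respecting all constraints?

2

The only operation forced before Task Whiskey (directly or transitively) is Operation India.
So at minimum 1 operation comes before Task Whiskey, putting Task Whiskey no earlier than position 2. That position is achievable by scheduling exactly that predecessor first.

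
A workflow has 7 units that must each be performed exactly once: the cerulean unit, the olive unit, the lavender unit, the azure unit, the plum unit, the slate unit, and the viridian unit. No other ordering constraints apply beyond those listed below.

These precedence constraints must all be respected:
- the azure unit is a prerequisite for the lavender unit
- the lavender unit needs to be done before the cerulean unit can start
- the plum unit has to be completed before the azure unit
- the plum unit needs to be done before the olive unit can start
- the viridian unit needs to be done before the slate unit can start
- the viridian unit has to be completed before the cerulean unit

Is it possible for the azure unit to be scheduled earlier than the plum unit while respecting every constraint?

No

Following the plum unit → the azure unit, the plum unit must precede the azure unit in every valid ordering.
So no valid ordering can have the azure unit before the plum unit.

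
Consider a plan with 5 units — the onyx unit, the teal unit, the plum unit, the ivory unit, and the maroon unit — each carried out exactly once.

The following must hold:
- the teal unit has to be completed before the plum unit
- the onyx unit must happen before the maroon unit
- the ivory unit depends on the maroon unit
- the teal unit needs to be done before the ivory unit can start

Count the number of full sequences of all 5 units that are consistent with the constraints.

9

The units with no prerequisites are the onyx unit, the teal unit; any of them can be placed first.
Enumerating by repeatedly choosing an available unit (one whose prerequisites are all placed) gives 9 distinct complete orderings.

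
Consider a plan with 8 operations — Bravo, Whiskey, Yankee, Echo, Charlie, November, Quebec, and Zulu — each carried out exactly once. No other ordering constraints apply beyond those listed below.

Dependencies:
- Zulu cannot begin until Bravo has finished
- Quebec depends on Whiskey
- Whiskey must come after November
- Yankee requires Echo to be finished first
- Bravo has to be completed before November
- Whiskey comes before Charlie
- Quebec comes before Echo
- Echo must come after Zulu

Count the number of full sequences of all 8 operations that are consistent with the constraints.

Bravo is the only operation with nothing required before it, so every ordering starts there.
Counting all ways to extend the partial order to a total order gives 18.

18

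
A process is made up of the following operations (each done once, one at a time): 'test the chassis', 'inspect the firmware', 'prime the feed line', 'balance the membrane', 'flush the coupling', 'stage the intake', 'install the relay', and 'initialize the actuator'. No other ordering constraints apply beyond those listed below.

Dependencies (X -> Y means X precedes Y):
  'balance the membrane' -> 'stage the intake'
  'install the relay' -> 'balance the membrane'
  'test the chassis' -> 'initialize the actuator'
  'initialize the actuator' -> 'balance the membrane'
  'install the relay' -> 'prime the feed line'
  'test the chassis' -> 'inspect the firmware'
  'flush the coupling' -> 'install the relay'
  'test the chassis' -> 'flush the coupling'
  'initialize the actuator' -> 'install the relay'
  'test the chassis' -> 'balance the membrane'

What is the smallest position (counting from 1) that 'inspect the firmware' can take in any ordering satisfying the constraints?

2

Working backwards through the constraints from 'inspect the firmware', its only required predecessor is 'test the chassis'.
So at minimum 1 operation comes before 'inspect the firmware', putting 'inspect the firmware' no earlier than position 2. That position is achievable by scheduling exactly that predecessor first.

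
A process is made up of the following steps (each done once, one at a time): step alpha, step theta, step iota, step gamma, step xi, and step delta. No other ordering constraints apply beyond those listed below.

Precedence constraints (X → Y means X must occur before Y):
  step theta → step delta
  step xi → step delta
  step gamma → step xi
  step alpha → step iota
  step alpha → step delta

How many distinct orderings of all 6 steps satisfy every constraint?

The steps with no prerequisites are step alpha, step theta, step gamma; any of them can be placed first.
Enumerating by repeatedly choosing an available step (one whose prerequisites are all placed) gives 42 distinct complete orderings.

42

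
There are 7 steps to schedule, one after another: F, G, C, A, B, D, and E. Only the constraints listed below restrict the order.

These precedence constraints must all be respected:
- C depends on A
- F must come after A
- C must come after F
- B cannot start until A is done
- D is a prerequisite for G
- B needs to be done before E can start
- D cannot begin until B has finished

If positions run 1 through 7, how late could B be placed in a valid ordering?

Following every chain forward from B, the steps that must come later are G, D, E — 3 of them.
With 3 mandatory successors out of 7 steps total, the latest slot for B is 7−3 = 4, and it's reachable by doing all non-successors before B.

4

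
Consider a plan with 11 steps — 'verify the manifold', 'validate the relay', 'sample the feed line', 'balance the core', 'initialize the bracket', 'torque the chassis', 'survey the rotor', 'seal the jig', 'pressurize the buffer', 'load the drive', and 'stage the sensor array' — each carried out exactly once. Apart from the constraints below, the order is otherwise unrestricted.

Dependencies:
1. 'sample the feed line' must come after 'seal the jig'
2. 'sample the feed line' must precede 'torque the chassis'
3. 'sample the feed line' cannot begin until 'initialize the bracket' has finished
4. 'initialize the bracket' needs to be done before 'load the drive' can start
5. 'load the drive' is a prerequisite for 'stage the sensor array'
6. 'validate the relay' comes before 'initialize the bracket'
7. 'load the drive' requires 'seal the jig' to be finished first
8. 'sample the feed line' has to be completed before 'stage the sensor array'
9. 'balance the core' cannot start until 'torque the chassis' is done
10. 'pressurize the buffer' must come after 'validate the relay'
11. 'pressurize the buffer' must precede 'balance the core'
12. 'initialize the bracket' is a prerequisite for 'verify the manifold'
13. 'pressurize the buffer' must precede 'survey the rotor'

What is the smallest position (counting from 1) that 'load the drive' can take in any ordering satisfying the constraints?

The steps that are forced before 'load the drive', directly or transitively, are 'validate the relay', 'initialize the bracket', 'seal the jig'. That's 3 steps.
So at minimum 3 steps come before 'load the drive', putting 'load the drive' no earlier than position 4. That position is achievable by scheduling exactly those predecessors first.

4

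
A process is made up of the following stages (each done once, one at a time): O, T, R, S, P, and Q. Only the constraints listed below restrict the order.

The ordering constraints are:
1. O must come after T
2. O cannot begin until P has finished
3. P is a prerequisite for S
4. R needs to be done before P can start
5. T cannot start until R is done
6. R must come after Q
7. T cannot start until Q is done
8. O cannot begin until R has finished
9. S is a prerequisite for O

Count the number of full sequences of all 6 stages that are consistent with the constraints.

3

Q is the only stage with nothing required before it, so every ordering starts there.
Counting all ways to extend the partial order to a total order gives 3.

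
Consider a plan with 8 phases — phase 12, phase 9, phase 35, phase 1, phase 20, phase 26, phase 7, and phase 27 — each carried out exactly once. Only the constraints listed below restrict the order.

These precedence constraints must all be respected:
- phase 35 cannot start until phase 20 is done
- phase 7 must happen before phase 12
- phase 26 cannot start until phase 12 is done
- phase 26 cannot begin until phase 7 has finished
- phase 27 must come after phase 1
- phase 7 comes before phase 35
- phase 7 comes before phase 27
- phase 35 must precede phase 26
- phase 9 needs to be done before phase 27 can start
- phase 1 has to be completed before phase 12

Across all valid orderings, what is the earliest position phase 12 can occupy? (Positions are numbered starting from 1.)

Working backwards through the constraints from phase 12, its full set of required predecessors is phase 1, phase 7 — 2 of them.
So at minimum 2 phases come before phase 12, putting phase 12 no earlier than position 3. That position is achievable by scheduling exactly those predecessors first.

3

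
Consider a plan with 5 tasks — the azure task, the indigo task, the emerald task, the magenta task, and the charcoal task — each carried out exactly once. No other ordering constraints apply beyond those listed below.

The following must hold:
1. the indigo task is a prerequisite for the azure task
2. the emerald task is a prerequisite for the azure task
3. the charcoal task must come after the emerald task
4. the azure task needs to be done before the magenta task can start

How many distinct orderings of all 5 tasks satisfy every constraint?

The tasks with no prerequisites are the indigo task, the emerald task; any of them can be placed first.
Systematically extending each partial ordering one task at a time and counting, there are 7 complete orderings.

7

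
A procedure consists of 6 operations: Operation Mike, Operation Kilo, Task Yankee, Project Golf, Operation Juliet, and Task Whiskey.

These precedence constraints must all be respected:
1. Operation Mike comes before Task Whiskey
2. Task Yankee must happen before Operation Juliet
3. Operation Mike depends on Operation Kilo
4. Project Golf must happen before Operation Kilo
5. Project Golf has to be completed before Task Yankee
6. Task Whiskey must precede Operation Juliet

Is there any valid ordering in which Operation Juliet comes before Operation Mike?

No

There is a dependency chain Operation Mike → Task Whiskey → Operation Juliet, so Operation Juliet always comes after Operation Mike.
So no valid ordering can have Operation Juliet before Operation Mike.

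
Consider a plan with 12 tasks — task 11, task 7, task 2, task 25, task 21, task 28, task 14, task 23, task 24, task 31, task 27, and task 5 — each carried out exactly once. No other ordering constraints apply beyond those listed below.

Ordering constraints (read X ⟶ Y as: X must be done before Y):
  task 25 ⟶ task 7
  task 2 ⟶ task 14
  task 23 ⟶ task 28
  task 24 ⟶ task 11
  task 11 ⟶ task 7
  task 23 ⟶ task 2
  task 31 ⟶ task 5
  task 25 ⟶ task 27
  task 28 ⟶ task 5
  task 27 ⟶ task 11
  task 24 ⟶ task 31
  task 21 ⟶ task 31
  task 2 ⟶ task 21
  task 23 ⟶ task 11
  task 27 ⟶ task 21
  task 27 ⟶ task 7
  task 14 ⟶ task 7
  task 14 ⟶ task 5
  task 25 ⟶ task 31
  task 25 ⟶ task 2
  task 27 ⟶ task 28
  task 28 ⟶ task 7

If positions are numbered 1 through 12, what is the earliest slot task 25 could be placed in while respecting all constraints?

1

No constraint forces any other task before task 25, so it can be placed first.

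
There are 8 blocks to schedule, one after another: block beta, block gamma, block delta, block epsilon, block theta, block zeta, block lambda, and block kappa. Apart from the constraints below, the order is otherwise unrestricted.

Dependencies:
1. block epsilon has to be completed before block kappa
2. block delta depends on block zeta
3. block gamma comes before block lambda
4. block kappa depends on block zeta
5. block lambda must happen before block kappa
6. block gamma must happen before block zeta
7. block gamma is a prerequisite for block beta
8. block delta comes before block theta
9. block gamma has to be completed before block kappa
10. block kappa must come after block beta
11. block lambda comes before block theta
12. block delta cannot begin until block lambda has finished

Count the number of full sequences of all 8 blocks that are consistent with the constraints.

148

The blocks with no prerequisites are block gamma, block epsilon; any of them can be placed first.
Counting all ways to extend the partial order to a total order gives 148.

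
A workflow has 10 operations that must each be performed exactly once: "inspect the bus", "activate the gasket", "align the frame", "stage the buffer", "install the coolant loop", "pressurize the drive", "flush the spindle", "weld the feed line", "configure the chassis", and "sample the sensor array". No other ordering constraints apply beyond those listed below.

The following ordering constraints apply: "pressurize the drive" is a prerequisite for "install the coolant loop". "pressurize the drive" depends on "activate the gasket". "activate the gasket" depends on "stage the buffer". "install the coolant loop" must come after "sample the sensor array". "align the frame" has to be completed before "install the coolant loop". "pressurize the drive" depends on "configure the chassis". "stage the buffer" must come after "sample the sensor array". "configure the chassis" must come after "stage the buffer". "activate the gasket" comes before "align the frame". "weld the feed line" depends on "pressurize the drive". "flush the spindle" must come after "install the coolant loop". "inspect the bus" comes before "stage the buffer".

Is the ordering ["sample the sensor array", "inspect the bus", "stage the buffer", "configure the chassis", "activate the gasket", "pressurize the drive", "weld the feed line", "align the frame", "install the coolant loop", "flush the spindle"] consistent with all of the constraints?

Yes

Going through the constraints one by one, each required predecessor appears earlier in the sequence than its dependent — e.g. "sample the sensor array" (position 1) is before "install the coolant loop" (position 9), as required.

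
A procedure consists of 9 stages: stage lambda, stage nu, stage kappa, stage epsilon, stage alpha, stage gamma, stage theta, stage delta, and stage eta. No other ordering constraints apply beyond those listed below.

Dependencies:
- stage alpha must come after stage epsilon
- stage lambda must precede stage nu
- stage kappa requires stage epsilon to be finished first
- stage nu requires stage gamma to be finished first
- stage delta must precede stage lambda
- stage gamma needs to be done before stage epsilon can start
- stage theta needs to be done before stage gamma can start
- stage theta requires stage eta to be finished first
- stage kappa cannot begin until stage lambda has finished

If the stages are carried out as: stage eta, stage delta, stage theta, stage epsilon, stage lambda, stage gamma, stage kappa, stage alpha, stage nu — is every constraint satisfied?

The sequence places stage epsilon ahead of stage gamma.
Since stage gamma is required before stage epsilon, the ordering is invalid.

No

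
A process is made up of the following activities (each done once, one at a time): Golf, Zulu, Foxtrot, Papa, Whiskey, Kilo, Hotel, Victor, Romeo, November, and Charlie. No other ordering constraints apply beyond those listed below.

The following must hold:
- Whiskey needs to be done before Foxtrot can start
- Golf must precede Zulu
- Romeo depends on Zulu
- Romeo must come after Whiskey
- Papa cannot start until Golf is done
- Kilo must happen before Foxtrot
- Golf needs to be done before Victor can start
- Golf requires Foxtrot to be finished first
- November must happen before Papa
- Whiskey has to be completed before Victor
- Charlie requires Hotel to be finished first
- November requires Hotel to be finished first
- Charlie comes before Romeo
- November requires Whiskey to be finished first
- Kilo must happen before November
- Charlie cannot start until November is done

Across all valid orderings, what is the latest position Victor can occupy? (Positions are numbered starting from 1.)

Nothing depends on Victor, so it can be the final activity, position 11.

11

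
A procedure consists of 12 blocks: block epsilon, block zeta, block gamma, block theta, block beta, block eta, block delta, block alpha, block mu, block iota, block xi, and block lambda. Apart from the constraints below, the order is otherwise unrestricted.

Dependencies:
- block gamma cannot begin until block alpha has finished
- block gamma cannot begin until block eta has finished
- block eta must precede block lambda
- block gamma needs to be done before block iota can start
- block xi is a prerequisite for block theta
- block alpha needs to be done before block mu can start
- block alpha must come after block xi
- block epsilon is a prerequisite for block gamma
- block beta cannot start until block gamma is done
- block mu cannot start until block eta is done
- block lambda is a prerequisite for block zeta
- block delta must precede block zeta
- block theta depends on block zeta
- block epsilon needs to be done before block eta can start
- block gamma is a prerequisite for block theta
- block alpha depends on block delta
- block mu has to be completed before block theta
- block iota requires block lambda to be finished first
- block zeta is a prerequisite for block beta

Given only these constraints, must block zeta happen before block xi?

No

Nothing in the constraints links block zeta and block xi; they are unordered relative to each other.
So block zeta can come before block xi or after — it is not forced.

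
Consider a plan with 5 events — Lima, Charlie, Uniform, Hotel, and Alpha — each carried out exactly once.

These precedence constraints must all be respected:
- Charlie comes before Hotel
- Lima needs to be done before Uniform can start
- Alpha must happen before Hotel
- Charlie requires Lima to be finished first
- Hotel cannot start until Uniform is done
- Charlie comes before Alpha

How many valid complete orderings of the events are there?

3

Lima is the only event with nothing required before it, so every ordering starts there.
Systematically extending each partial ordering one event at a time and counting, there are 3 complete orderings.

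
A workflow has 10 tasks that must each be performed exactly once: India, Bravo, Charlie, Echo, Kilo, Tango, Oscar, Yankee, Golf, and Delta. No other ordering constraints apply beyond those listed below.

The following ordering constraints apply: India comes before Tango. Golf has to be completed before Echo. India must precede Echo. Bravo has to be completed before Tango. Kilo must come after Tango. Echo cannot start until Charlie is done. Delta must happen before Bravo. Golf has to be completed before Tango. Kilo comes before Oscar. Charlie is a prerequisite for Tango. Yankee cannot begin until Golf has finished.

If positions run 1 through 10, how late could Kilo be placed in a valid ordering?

Following the constraints forward from Kilo, its only required successor is Oscar.
So at least 1 task follows Kilo, putting Kilo no later than position 9. That position is achievable by scheduling everything else first.

9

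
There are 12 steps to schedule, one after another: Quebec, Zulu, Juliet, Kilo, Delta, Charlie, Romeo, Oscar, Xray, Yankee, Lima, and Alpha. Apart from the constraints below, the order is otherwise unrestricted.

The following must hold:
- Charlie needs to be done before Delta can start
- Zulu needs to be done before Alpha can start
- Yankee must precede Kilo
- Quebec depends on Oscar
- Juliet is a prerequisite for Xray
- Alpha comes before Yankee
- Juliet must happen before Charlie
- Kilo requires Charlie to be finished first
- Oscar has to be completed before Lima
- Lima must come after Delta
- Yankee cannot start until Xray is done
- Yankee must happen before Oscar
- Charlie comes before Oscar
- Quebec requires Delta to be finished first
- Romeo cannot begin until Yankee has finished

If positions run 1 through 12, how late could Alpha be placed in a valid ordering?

6

Every step that must follow Alpha has to come after it. Tracing all chains starting from Alpha, those steps are: Quebec, Kilo, Romeo, Oscar, Yankee, Lima — 6 in total.
With 6 mandatory successors out of 12 steps total, the latest slot for Alpha is 12−6 = 6, and it's reachable by doing all non-successors before Alpha.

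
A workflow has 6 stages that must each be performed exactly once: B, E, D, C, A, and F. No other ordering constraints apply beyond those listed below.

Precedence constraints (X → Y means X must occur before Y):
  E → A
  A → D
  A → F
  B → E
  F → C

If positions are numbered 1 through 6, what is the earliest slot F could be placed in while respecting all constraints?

4

The stages that are forced before F, directly or transitively, are B, E, A. That's 3 stages.
With 3 mandatory predecessors, the earliest F can sit is position 3+1 = 4, and placing just those 3 first achieves it.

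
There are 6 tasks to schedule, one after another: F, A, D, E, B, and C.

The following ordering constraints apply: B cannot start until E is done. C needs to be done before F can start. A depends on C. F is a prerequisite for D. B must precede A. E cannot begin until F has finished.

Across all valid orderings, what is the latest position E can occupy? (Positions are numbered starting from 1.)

Every task that must follow E has to come after it. Tracing all chains starting from E, those tasks are: A, B — 2 in total.
With 2 mandatory successors out of 6 tasks total, the latest slot for E is 6−2 = 4, and it's reachable by doing all non-successors before E.

4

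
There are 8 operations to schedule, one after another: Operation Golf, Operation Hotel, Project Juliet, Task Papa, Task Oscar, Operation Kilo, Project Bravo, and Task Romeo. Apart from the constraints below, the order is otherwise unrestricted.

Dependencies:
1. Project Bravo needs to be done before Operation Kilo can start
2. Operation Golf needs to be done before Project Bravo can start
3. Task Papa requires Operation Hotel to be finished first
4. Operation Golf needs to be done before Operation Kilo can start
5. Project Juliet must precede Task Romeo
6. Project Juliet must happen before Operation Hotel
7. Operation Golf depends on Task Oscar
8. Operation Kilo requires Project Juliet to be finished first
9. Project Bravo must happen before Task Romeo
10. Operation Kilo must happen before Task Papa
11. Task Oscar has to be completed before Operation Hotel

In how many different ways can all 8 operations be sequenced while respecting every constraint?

2 operations have no prerequisites (Project Juliet, Task Oscar), so any of them could come first.
Counting all ways to extend the partial order to a total order gives 47.

47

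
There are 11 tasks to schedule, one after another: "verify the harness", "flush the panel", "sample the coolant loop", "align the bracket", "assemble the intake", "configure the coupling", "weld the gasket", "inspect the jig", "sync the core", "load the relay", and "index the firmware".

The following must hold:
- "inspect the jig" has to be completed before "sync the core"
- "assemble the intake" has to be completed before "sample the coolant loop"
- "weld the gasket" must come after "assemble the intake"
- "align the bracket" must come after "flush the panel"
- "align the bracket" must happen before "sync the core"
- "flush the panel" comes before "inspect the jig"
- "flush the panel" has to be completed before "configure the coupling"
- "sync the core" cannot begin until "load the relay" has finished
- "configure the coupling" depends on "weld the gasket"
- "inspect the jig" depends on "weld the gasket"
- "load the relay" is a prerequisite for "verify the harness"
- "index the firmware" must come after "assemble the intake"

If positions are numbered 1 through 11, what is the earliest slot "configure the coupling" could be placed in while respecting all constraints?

Every task that must precede "configure the coupling" has to come before it. Tracing all chains that end at "configure the coupling", those tasks are: "flush the panel", "assemble the intake", "weld the gasket" — 3 in total.
With 3 mandatory predecessors, the earliest "configure the coupling" can sit is position 3+1 = 4, and placing just those 3 first achieves it.

4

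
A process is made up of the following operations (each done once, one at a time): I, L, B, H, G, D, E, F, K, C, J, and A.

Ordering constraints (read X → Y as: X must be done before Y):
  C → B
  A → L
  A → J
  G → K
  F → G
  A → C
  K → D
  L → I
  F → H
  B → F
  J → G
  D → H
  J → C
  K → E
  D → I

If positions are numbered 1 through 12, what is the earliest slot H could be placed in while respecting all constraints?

9

Working backwards through the constraints from H, its full set of required predecessors is B, G, D, F, K, C, J, A — 8 of them.
With 8 mandatory predecessors, the earliest H can sit is position 8+1 = 9, and placing just those 8 first achieves it.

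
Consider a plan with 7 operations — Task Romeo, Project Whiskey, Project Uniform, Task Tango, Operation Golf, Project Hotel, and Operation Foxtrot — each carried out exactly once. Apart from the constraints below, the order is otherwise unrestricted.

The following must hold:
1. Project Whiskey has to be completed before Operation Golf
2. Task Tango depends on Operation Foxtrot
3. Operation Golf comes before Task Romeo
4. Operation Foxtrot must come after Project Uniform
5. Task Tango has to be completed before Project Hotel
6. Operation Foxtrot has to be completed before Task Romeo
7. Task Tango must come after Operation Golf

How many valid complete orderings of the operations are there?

18

2 operations have no prerequisites (Project Whiskey, Project Uniform), so any of them could come first.
Systematically extending each partial ordering one operation at a time and counting, there are 18 complete orderings.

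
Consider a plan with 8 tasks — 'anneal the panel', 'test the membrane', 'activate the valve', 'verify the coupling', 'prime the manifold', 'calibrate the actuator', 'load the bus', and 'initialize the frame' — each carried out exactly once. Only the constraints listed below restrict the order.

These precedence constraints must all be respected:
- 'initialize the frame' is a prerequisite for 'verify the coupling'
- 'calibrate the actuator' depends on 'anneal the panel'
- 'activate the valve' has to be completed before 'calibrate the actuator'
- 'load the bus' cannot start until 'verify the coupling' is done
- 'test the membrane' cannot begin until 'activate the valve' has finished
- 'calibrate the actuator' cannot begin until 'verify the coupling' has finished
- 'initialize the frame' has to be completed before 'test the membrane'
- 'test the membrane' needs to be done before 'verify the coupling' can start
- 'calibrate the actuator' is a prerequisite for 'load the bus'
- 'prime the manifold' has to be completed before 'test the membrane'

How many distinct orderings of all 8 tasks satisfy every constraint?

36

The tasks with no prerequisites are 'anneal the panel', 'activate the valve', 'prime the manifold', 'initialize the frame'; any of them can be placed first.
Counting all ways to extend the partial order to a total order gives 36.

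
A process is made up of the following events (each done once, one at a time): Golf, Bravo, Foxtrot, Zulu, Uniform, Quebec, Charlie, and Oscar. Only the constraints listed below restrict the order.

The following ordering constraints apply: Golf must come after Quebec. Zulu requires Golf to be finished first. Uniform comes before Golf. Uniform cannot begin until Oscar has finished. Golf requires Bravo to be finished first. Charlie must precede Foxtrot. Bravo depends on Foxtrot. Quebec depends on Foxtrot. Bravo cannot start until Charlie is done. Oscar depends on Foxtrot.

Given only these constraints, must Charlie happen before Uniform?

There is a constraint chain Charlie → Foxtrot → Oscar → Uniform.
Hence Charlie necessarily comes before Uniform.

Yes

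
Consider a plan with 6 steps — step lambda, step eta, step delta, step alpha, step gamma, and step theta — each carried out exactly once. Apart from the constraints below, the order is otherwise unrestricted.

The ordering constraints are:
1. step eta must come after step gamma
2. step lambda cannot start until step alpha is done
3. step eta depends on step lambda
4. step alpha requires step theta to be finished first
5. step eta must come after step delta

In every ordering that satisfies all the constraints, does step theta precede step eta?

Chaining the stated constraints: step theta → step alpha → step lambda → step eta.
Hence step theta necessarily comes before step eta.

Yes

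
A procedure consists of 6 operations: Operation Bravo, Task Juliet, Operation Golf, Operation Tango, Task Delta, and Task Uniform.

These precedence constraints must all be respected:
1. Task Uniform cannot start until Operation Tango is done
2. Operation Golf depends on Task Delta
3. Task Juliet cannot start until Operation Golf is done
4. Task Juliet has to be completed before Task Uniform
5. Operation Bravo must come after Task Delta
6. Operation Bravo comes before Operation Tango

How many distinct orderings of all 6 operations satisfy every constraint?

Only Task Delta has no prerequisites, so it must go first.
Enumerating by repeatedly choosing an available operation (one whose prerequisites are all placed) gives 6 distinct complete orderings.

6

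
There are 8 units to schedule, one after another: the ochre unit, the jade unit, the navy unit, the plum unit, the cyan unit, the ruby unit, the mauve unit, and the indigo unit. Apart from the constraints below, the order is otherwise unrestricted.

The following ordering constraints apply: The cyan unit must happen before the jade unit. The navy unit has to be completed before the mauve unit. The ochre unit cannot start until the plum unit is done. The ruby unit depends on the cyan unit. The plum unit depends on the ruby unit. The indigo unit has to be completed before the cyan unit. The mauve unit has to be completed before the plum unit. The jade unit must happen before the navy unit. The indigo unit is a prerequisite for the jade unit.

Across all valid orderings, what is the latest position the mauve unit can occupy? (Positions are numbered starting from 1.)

6

Following every chain forward from the mauve unit, the units that must come later are the ochre unit, the plum unit — 2 of them.
So at least 2 units follow the mauve unit, putting the mauve unit no later than position 6. That position is achievable by scheduling everything else first.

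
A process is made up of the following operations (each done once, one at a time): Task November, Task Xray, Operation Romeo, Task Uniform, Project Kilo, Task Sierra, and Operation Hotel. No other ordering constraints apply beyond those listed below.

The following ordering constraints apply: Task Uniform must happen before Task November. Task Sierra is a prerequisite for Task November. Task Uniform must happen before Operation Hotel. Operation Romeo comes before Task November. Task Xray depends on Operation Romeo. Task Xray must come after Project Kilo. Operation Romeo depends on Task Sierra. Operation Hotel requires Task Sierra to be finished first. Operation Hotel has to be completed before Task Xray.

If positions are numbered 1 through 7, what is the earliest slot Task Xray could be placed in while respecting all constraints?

Every operation that must precede Task Xray has to come before it. Tracing all chains that end at Task Xray, those operations are: Operation Romeo, Task Uniform, Project Kilo, Task Sierra, Operation Hotel — 5 in total.
With 5 mandatory predecessors, the earliest Task Xray can sit is position 5+1 = 6, and placing just those 5 first achieves it.

6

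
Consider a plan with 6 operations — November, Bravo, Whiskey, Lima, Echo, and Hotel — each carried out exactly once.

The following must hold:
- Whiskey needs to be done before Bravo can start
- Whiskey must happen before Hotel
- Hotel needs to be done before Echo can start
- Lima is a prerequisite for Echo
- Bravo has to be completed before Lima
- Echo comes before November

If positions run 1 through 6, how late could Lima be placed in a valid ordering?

4

The operations that are forced after Lima, directly or by a chain of constraints, are November, Echo. That's 2 operations.
So at least 2 operations follow Lima, putting Lima no later than position 4. That position is achievable by scheduling everything else first.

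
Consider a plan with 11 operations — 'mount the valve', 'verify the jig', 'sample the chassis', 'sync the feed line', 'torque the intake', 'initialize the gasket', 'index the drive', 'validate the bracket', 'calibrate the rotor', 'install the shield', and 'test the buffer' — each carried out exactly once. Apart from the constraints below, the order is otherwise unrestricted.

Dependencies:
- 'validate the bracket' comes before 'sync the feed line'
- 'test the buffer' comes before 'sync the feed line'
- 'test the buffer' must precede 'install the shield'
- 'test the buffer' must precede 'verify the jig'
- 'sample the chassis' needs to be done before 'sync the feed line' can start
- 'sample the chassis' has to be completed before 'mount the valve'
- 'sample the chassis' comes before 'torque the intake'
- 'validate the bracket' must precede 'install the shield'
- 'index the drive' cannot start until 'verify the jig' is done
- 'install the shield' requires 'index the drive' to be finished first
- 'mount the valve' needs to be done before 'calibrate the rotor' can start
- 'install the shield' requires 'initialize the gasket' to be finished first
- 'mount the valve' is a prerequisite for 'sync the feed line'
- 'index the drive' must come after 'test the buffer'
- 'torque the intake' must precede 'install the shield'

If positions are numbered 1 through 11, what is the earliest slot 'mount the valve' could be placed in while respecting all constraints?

Working backwards through the constraints from 'mount the valve', its only required predecessor is 'sample the chassis'.
So at minimum 1 operation comes before 'mount the valve', putting 'mount the valve' no earlier than position 2. That position is achievable by scheduling exactly that predecessor first.

2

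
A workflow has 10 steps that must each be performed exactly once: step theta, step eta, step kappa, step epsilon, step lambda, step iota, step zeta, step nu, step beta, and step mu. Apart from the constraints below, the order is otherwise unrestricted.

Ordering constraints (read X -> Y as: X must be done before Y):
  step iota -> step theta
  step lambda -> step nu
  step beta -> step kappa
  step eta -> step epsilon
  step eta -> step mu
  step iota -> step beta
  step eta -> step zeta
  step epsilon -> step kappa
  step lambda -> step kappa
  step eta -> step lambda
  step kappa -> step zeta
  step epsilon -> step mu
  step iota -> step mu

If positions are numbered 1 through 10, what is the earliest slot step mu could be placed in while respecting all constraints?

The steps that are forced before step mu, directly or transitively, are step eta, step epsilon, step iota. That's 3 steps.
So at minimum 3 steps come before step mu, putting step mu no earlier than position 4. That position is achievable by scheduling exactly those predecessors first.

4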